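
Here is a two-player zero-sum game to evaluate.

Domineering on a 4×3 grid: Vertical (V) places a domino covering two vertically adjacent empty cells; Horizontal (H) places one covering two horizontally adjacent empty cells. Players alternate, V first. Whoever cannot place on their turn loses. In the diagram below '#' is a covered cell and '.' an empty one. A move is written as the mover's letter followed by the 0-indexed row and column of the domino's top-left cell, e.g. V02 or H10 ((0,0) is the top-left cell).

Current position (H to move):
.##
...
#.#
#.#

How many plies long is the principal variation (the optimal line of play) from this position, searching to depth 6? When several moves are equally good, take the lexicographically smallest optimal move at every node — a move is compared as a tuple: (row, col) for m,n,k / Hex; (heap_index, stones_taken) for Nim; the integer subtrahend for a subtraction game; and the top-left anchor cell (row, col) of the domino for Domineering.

ply 1, H at .##/.../#.#/#.# | H10=-1→.##/##./#.#/#.#*; H11=-1→.##/.##/#.#/#.#
ply 2, V at .##/##./#.#/#.# | V21=+1→.##/##./###/###*
ply 3: .##/##./###/### is terminal -1 (H); from .##/.../#.#/#.# depth 6

PV length from [.##/.../#.#/#.#]: 2 plies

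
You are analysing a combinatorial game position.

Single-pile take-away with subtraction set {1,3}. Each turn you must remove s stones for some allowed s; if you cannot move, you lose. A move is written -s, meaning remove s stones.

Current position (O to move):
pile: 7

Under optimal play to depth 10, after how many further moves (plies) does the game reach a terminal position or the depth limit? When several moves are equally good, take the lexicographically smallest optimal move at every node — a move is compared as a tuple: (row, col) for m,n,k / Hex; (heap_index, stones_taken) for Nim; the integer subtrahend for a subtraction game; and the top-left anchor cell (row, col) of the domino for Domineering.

PV length from [7]: 7 plies

ply 1, O at 7 | -1=+1→6*; -3=+1→4
ply 2, X at 6 | -1=-1→5*; -3=-1→3
ply 3, O at 5 | -1=+1→4*; -3=+1→2
ply 4, X at 4 | -1=-1→3*; -3=-1→1
ply 5, O at 3 | -1=+1→2*; -3=+1→0
ply 6, X at 2 | -1=-1→1*
ply 7, O at 1 | -1=+1→0*
ply 8: 0 is terminal -1 (X); from 7 depth 10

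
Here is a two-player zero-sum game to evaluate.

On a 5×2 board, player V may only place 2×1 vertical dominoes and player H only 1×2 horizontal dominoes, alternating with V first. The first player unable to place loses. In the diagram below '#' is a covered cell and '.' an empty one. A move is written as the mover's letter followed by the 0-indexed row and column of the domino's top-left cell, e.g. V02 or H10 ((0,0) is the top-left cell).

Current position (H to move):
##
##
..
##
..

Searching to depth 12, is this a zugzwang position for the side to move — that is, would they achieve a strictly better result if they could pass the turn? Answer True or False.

ply 1, H at ##/##/../##/.. | H20=+1→##/##/##/##/..*; H40=+1→##/##/../##/##
ply 2: ##/##/##/##/.. is terminal -1 (V); from ##/##/../##/.. depth 12
suppose H passes — search the same position with V to move:
pass> ply 1: ##/##/../##/.. is terminal -1 (V); from ##/##/../##/.. depth 12
for H: play +1, pass +1

zugzwang(##/##/../##/.., H) = False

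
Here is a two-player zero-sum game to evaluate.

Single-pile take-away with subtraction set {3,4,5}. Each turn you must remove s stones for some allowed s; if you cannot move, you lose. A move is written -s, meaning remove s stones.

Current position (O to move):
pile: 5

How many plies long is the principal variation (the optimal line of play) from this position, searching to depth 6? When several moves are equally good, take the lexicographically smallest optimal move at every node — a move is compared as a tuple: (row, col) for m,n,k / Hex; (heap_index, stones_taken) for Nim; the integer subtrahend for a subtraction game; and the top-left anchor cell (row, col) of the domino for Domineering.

p1 O@[5]: -3[2]+1* -4[1]+1 -5[0]+1
p2 X@[2] terminal -1; root [5] d6

PV length from [5]: 1 ply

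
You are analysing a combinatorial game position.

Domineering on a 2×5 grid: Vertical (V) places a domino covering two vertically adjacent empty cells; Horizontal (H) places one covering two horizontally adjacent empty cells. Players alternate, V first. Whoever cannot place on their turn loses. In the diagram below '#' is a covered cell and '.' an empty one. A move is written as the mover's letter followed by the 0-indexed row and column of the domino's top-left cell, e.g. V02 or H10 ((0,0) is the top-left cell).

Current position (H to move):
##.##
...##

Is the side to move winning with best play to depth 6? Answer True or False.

p1 H@[##.##/...##]: H10[##.##/##.##]-1 H11[##.##/.####]+1*
p2 V@[##.##/.####] terminal -1; root [##.##/...##] d6

H winning at [##.##/...##]: True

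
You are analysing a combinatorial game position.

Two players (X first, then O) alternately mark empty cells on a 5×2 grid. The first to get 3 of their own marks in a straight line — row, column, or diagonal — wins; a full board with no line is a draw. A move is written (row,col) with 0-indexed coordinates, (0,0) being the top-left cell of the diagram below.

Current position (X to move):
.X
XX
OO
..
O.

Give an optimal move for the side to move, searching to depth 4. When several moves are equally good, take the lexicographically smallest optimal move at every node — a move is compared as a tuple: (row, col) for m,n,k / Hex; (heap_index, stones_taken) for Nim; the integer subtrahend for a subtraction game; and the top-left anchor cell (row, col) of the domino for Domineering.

X's best at [.X/XX/OO/../O.]: (3,0)

p1 X@[.X/XX/OO/../O.]: (0,0)[XX/XX/OO/../O.]-1 (3,0)[.X/XX/OO/X./O.]+0* (3,1)[.X/XX/OO/.X/O.]-1 (4,1)[.X/XX/OO/../OX]-1
p2 O@[.X/XX/OO/X./O.]: (0,0)[OX/XX/OO/X./O.]+0* (3,1)[.X/XX/OO/XO/O.]+0 (4,1)[.X/XX/OO/X./OO]+0
p3 X@[OX/XX/OO/X./O.]: (3,1)[OX/XX/OO/XX/O.]+0* (4,1)[OX/XX/OO/X./OX]+0
p4 O@[OX/XX/OO/XX/O.]: (4,1)[OX/XX/OO/XX/OO]+0*
p5 X@[OX/XX/OO/XX/OO] terminal +0; root [.X/XX/OO/../O.] d4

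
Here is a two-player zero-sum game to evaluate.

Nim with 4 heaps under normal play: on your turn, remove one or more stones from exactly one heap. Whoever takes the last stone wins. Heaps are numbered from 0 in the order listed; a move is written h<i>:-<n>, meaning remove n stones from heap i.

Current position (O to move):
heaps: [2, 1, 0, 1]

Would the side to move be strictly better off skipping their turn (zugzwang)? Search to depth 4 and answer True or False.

zugzwang((2,1,0,1), O) = False

[(2,1,0,1)] O move#1: h0:-1:-1/(1,1,0,1), h0:-2:+1/(0,1,0,1)*, h1:-1:-1/(2,0,0,1), h3:-1:-1/(2,1,0,0)
[(0,1,0,1)] X move#2: h1:-1:-1/(0,0,0,1)*, h3:-1:-1/(0,1,0,0)
[(0,0,0,1)] O move#3: h3:-1:+1/(0,0,0,0)*
[(0,0,0,0)] end (terminal -1, X#4); searched (2,1,0,1) to 4
suppose O passes — search the same position with X to move:
pass> [(2,1,0,1)] X move#1: h0:-1:-1/(1,1,0,1), h0:-2:+1/(0,1,0,1)*, h1:-1:-1/(2,0,0,1), h3:-1:-1/(2,1,0,0)
pass> [(0,1,0,1)] O move#2: h1:-1:-1/(0,0,0,1)*, h3:-1:-1/(0,1,0,0)
pass> [(0,0,0,1)] X move#3: h3:-1:+1/(0,0,0,0)*
pass> [(0,0,0,0)] end (terminal -1, O#4); searched (2,1,0,1) to 4
for O: play +1, pass -1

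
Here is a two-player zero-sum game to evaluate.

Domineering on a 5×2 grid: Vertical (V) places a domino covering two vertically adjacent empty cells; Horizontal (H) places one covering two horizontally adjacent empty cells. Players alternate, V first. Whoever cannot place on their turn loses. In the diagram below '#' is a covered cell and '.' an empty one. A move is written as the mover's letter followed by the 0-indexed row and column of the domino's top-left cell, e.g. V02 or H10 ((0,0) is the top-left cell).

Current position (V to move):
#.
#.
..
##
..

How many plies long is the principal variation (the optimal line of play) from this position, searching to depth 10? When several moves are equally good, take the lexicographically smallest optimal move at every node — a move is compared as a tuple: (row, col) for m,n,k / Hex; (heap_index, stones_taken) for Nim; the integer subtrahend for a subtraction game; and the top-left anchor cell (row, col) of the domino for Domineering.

PV length from [#./#./../##/..]: 2 plies

[#./#./../##/..] V move#1: V01:-1/##/##/../##/..*, V11:-1/#./##/.#/##/..
[##/##/../##/..] H move#2: H20:+1/##/##/##/##/..*, H40:+1/##/##/../##/##
[##/##/##/##/..] end (terminal -1, V#3); searched #./#./../##/.. to 10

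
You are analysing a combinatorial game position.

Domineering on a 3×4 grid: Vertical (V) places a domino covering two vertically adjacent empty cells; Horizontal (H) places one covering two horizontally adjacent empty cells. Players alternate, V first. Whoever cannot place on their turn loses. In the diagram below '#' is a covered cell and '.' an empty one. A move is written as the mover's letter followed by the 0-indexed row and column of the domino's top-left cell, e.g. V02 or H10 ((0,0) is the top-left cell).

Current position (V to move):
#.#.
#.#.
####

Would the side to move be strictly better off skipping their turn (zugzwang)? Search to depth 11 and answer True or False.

p1 V@[#.#./#.#./####]: V01[###./###./####]+1* V03[#.##/#.##/####]+1
p2 H@[###./###./####] terminal -1; root [#.#./#.#./####] d11
if V skipped the turn, H would face:
~ p1 H@[#.#./#.#./####] terminal -1; root [#.#./#.#./####] d11
compare (V): move=+1 vs pass=+1

zugzwang(#.#./#.#./####, V) = False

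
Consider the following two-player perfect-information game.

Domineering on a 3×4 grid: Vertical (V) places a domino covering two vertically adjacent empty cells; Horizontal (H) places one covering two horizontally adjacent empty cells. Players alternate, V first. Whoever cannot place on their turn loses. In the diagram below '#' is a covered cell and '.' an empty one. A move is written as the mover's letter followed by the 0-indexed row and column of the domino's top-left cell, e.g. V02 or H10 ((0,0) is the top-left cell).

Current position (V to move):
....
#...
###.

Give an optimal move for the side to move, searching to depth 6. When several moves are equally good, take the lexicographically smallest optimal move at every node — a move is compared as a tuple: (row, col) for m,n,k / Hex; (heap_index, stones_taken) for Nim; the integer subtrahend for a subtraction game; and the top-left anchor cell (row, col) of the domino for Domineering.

ply 1, V at ..../#.../###. | V01=-1→.#../##../###.; V02=+1→..#./#.#./###.*; V03=-1→...#/#..#/###.; V13=-1→..../#..#/####
ply 2, H at ..#./#.#./###. | H00=-1→###./#.#./###.*
ply 3, V at ###./#.#./###. | V03=+1→####/#.##/###.*; V13=+1→###./#.##/####
ply 4: ####/#.##/###. is terminal -1 (H); from ..../#.../###. depth 6

V's best at [..../#.../###.]: V02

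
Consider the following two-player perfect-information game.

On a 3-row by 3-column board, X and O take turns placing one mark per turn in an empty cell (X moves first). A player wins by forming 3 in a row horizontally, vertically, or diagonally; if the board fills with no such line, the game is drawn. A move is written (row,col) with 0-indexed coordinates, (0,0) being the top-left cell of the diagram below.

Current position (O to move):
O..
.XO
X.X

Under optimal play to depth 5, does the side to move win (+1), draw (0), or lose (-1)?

value(O../.XO/X.X, O) = -1

ply 1, O at O../.XO/X.X | (0,1)=-1→OO./.XO/X.X*; (0,2)=-1→O.O/.XO/X.X; (1,0)=-1→O../OXO/X.X; (2,1)=-1→O../.XO/XOX
ply 2, X at OO./.XO/X.X | (0,2)=+1→OOX/.XO/X.X*; (1,0)=-1→OO./XXO/X.X; (2,1)=+1→OO./.XO/XXX
ply 3: OOX/.XO/X.X is terminal -1 (O); from O../.XO/X.X depth 5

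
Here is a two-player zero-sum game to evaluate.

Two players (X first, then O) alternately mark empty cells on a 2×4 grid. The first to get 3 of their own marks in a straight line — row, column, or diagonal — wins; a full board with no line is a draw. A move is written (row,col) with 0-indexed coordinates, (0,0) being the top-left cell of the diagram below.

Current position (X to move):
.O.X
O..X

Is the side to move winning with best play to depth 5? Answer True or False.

p1 X@[.O.X/O..X]: (0,0)[XO.X/O..X]+0* (0,2)[.OXX/O..X]+0 (1,1)[.O.X/OX.X]+0 (1,2)[.O.X/O.XX]+0
p2 O@[XO.X/O..X]: (0,2)[XOOX/O..X]+0* (1,1)[XO.X/OO.X]+0 (1,2)[XO.X/O.OX]+0
p3 X@[XOOX/O..X]: (1,1)[XOOX/OX.X]+0* (1,2)[XOOX/O.XX]+0
p4 O@[XOOX/OX.X]: (1,2)[XOOX/OXOX]+0*
p5 X@[XOOX/OXOX] terminal +0; root [.O.X/O..X] d5

X winning at [.O.X/O..X]: False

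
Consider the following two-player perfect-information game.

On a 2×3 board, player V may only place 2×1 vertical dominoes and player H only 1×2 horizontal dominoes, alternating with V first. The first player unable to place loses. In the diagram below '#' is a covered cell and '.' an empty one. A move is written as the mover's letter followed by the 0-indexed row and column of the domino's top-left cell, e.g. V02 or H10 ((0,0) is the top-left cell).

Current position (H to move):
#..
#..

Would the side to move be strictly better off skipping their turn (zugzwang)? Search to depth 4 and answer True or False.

[#../#..] H move#1: H01:+1/###/#..*, H11:+1/#../###
[###/#..] end (terminal -1, V#2); searched #../#.. to 4
pass branch (V moves first from the same position):
  | [#../#..] V move#1: V01:+1/##./##.*, V02:+1/#.#/#.#
  | [##./##.] end (terminal -1, H#2); searched #../#.. to 4
H moving scores +1; H passing scores -1

zugzwang(#../#.., H) = False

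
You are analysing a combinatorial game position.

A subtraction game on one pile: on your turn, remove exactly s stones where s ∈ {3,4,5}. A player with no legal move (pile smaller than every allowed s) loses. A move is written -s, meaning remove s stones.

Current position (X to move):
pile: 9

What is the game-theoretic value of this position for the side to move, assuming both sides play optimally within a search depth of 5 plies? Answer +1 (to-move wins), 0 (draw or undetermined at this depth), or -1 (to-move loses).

value(9, X) = -1

p1 X@[9]: -3[6]-1* -4[5]-1 -5[4]-1
p2 O@[6]: -3[3]-1 -4[2]+1* -5[1]+1
p3 X@[2] terminal -1; root [9] d5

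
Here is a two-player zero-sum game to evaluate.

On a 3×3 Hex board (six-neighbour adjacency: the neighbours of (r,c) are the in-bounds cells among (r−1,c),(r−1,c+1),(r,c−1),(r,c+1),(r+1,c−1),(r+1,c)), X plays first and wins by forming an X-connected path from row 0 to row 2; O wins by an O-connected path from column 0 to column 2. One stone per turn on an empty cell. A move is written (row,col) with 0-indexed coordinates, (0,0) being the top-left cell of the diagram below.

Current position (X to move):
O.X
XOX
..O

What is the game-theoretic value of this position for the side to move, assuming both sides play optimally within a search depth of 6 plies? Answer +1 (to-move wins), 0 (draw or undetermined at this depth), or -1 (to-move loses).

value(O.X/XOX/..O, X) = +1

p1 X@[O.X/XOX/..O]: (0,1)[OXX/XOX/..O]+1* (2,0)[O.X/XOX/X.O]+1 (2,1)[O.X/XOX/.XO]+1
p2 O@[OXX/XOX/..O]: (2,0)[OXX/XOX/O.O]-1* (2,1)[OXX/XOX/.OO]-1
p3 X@[OXX/XOX/O.O]: (2,1)[OXX/XOX/OXO]+1*
p4 O@[OXX/XOX/OXO] terminal -1; root [O.X/XOX/..O] d6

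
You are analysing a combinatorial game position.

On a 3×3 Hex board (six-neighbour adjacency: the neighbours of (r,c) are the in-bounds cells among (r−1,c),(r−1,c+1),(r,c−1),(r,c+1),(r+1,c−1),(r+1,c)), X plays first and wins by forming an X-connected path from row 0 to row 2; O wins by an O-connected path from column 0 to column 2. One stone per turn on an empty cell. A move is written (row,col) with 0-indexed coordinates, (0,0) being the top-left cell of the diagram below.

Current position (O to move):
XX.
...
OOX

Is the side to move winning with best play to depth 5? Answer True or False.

ply 1, O at XX./.../OOX | (0,2)=+1→XXO/.../OOX*; (1,0)=-1→XX./O../OOX; (1,1)=+1→XX./.O./OOX; (1,2)=+1→XX./..O/OOX
ply 2, X at XXO/.../OOX | (1,0)=-1→XXO/X../OOX*; (1,1)=-1→XXO/.X./OOX; (1,2)=-1→XXO/..X/OOX
ply 3, O at XXO/X../OOX | (1,1)=+1→XXO/XO./OOX*; (1,2)=+1→XXO/X.O/OOX
ply 4: XXO/XO./OOX is terminal -1 (X); from XX./.../OOX depth 5

O winning at [XX./.../OOX]: True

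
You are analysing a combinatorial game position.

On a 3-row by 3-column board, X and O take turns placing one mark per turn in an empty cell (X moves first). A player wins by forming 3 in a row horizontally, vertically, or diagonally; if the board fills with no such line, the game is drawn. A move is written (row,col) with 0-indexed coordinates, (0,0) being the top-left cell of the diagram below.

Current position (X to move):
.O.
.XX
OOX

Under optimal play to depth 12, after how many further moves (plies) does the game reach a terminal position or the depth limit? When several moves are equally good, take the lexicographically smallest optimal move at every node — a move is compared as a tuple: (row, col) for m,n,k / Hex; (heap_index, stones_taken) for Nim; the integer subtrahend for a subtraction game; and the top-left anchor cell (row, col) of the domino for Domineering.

PV length from [.O./.XX/OOX]: 1 ply

[.O./.XX/OOX] X move#1: (0,0):+1/XO./.XX/OOX*, (0,2):+1/.OX/.XX/OOX, (1,0):+1/.O./XXX/OOX
[XO./.XX/OOX] end (terminal -1, O#2); searched .O./.XX/OOX to 12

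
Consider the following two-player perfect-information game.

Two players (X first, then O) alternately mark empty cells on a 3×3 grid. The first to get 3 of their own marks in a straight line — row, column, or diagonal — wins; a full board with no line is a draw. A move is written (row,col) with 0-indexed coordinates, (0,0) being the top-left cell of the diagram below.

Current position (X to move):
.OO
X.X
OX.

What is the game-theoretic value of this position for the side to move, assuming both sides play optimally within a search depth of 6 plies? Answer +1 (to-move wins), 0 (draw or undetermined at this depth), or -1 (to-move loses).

value(.OO/X.X/OX., X) = +1

ply 1, X at .OO/X.X/OX. | (0,0)=-1→XOO/X.X/OX.; (1,1)=+1→.OO/XXX/OX.*; (2,2)=-1→.OO/X.X/OXX
ply 2: .OO/XXX/OX. is terminal -1 (O); from .OO/X.X/OX. depth 6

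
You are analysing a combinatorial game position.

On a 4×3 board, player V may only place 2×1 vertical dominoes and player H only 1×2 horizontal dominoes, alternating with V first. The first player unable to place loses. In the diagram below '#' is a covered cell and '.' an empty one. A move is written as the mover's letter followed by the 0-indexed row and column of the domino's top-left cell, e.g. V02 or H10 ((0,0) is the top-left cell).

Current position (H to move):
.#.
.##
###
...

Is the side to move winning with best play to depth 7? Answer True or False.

p1 H@[.#./.##/###/...]: H30[.#./.##/###/##.]-1* H31[.#./.##/###/.##]-1
p2 V@[.#./.##/###/##.]: V00[##./###/###/##.]+1*
p3 H@[##./###/###/##.] terminal -1; root [.#./.##/###/...] d7

H winning at [.#./.##/###/...]: False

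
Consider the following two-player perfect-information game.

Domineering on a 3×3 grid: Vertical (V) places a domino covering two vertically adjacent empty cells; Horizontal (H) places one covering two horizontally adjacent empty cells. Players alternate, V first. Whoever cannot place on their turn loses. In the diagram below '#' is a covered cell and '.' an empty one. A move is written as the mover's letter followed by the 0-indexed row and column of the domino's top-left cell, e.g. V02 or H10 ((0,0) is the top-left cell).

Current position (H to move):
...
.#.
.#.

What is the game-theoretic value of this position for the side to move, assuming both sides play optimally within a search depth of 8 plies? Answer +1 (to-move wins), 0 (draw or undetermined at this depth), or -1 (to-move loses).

[.../.#./.#.] H move#1: H00:-1/##./.#./.#.*, H01:-1/.##/.#./.#.
[##./.#./.#.] V move#2: V02:+1/###/.##/.#.*, V10:+1/##./##./##., V12:+1/##./.##/.##
[###/.##/.#.] end (terminal -1, H#3); searched .../.#./.#. to 8

value(.../.#./.#., H) = -1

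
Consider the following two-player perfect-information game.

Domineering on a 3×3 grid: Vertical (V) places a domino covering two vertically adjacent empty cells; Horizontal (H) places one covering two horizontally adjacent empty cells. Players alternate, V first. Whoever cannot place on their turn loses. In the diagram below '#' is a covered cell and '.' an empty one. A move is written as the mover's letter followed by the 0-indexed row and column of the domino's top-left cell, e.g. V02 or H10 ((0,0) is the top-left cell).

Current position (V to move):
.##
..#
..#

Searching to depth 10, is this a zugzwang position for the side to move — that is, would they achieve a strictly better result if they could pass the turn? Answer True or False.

ply 1, V at .##/..#/..# | V00=-1→###/#.#/..#; V10=+1→.##/#.#/#.#*; V11=+1→.##/.##/.##
ply 2: .##/#.#/#.# is terminal -1 (H); from .##/..#/..# depth 10
suppose V passes — search the same position with H to move:
pass> ply 1, H at .##/..#/..# | H10=+1→.##/###/..#*; H20=-1→.##/..#/###
pass> ply 2: .##/###/..# is terminal -1 (V); from .##/..#/..# depth 10
for V: play +1, pass -1

zugzwang(.##/..#/..#, V) = False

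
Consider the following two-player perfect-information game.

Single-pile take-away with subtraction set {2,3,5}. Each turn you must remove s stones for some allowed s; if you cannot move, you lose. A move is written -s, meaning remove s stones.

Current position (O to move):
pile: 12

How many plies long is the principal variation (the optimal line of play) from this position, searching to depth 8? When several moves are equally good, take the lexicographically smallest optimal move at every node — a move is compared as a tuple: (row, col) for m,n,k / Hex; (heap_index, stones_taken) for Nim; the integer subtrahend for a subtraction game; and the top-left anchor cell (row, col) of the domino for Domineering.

PV length from [12]: 3 plies

[12] O move#1: -2:-1/10, -3:-1/9, -5:+1/7*
[7] X move#2: -2:-1/5*, -3:-1/4, -5:-1/2
[5] O move#3: -2:-1/3, -3:-1/2, -5:+1/0*
[0] end (terminal -1, X#4); searched 12 to 8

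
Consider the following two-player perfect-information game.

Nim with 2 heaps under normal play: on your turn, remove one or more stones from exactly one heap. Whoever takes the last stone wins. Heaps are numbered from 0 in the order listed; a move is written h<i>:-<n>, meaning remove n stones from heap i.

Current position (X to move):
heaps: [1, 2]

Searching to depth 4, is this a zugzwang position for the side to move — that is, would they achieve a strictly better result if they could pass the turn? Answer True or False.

[(1,2)] X move#1: h0:-1:-1/(0,2), h1:-1:+1/(1,1)*, h1:-2:-1/(1,0)
[(1,1)] O move#2: h0:-1:-1/(0,1)*, h1:-1:-1/(1,0)
[(0,1)] X move#3: h1:-1:+1/(0,0)*
[(0,0)] end (terminal -1, O#4); searched (1,2) to 4
if X skipped the turn, O would face:
~ [(1,2)] O move#1: h0:-1:-1/(0,2), h1:-1:+1/(1,1)*, h1:-2:-1/(1,0)
~ [(1,1)] X move#2: h0:-1:-1/(0,1)*, h1:-1:-1/(1,0)
~ [(0,1)] O move#3: h1:-1:+1/(0,0)*
~ [(0,0)] end (terminal -1, X#4); searched (1,2) to 4
compare (X): move=+1 vs pass=-1

zugzwang((1,2), X) = False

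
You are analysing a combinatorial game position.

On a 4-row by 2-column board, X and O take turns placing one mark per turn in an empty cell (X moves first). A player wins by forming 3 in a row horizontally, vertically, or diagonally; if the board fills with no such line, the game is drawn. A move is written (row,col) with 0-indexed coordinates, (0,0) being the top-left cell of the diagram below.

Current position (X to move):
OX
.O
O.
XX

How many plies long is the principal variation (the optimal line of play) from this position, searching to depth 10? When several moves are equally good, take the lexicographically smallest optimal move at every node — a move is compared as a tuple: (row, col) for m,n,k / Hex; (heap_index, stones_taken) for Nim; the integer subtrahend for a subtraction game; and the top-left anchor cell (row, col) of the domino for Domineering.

p1 X@[OX/.O/O./XX]: (1,0)[OX/XO/O./XX]+0* (2,1)[OX/.O/OX/XX]-1
p2 O@[OX/XO/O./XX]: (2,1)[OX/XO/OO/XX]+0*
p3 X@[OX/XO/OO/XX] terminal +0; root [OX/.O/O./XX] d10

PV length from [OX/.O/O./XX]: 2 plies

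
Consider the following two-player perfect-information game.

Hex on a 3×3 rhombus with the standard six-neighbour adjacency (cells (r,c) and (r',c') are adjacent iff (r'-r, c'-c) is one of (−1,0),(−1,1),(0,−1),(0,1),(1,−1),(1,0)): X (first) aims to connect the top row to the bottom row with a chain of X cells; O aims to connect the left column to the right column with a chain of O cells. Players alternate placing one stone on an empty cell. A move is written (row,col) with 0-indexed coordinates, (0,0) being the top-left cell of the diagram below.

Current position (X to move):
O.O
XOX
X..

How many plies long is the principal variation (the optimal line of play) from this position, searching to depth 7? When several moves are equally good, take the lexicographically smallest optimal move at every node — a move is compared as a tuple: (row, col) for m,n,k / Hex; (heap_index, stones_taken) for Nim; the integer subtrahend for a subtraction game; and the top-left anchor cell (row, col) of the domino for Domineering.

PV length from [O.O/XOX/X..]: 1 ply

ply 1, X at O.O/XOX/X.. | (0,1)=+1→OXO/XOX/X..*; (2,1)=-1→O.O/XOX/XX.; (2,2)=-1→O.O/XOX/X.X
ply 2: OXO/XOX/X.. is terminal -1 (O); from O.O/XOX/X.. depth 7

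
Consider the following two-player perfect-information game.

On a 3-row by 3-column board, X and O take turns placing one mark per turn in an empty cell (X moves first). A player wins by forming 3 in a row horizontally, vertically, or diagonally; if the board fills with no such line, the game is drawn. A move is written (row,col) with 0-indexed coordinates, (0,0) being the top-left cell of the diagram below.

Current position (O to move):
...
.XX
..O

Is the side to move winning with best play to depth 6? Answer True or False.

O winning at [.../.XX/..O]: False

[.../.XX/..O] O move#1: (0,0):-1/O../.XX/..O, (0,1):-1/.O./.XX/..O, (0,2):-1/..O/.XX/..O, (1,0):+0/.../OXX/..O*, (2,0):-1/.../.XX/O.O, (2,1):-1/.../.XX/.OO
[.../OXX/..O] X move#2: (0,0):+0/X../OXX/..O*, (0,1):+0/.X./OXX/..O, (0,2):-1/..X/OXX/..O, (2,0):+0/.../OXX/X.O, (2,1):+0/.../OXX/.XO
[X../OXX/..O] O move#3: (0,1):+0/XO./OXX/..O*, (0,2):+0/X.O/OXX/..O, (2,0):+0/X../OXX/O.O, (2,1):+0/X../OXX/.OO
[XO./OXX/..O] X move#4: (0,2):+0/XOX/OXX/..O*, (2,0):+0/XO./OXX/X.O, (2,1):+0/XO./OXX/.XO
[XOX/OXX/..O] O move#5: (2,0):+0/XOX/OXX/O.O*, (2,1):-1/XOX/OXX/.OO
[XOX/OXX/O.O] X move#6: (2,1):+0/XOX/OXX/OXO*
[XOX/OXX/OXO] end (terminal +0, O#7); searched .../.XX/..O to 6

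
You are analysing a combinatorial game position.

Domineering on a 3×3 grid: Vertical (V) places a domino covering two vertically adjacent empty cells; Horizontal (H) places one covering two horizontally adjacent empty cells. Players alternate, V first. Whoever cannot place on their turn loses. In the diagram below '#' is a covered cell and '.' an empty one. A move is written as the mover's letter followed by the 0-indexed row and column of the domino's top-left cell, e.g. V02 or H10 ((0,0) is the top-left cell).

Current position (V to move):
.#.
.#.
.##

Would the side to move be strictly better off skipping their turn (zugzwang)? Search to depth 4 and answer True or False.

p1 V@[.#./.#./.##]: V00[##./##./.##]+1* V02[.##/.##/.##]+1 V10[.#./##./###]+1
p2 H@[##./##./.##] terminal -1; root [.#./.#./.##] d4
pass branch (H moves first from the same position):
  | p1 H@[.#./.#./.##] terminal -1; root [.#./.#./.##] d4
V moving scores +1; V passing scores +1

zugzwang(.#./.#./.##, V) = False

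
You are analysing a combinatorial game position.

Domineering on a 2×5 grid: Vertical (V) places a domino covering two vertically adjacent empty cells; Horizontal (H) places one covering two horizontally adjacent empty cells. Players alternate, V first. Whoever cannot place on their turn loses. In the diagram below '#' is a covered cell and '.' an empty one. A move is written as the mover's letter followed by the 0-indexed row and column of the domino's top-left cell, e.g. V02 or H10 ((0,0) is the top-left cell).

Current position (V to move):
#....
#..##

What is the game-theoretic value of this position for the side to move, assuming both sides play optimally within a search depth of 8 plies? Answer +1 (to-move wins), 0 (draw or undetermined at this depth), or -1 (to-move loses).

value(#..../#..##, V) = +1

[#..../#..##] V move#1: V01:-1/##.../##.##, V02:+1/#.#../#.###*
[#.#../#.###] H move#2: H03:-1/#.###/#.###*
[#.###/#.###] V move#3: V01:+1/#####/#####*
[#####/#####] end (terminal -1, H#4); searched #..../#..## to 8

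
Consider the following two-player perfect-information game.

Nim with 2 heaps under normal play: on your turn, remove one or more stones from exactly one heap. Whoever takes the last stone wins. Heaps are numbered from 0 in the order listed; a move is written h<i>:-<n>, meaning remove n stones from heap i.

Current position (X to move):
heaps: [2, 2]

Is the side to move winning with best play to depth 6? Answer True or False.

ply 1, X at (2,2) | h0:-1=-1→(1,2)*; h0:-2=-1→(0,2); h1:-1=-1→(2,1); h1:-2=-1→(2,0)
ply 2, O at (1,2) | h0:-1=-1→(0,2); h1:-1=+1→(1,1)*; h1:-2=-1→(1,0)
ply 3, X at (1,1) | h0:-1=-1→(0,1)*; h1:-1=-1→(1,0)
ply 4, O at (0,1) | h1:-1=+1→(0,0)*
ply 5: (0,0) is terminal -1 (X); from (2,2) depth 6

X winning at [(2,2)]: False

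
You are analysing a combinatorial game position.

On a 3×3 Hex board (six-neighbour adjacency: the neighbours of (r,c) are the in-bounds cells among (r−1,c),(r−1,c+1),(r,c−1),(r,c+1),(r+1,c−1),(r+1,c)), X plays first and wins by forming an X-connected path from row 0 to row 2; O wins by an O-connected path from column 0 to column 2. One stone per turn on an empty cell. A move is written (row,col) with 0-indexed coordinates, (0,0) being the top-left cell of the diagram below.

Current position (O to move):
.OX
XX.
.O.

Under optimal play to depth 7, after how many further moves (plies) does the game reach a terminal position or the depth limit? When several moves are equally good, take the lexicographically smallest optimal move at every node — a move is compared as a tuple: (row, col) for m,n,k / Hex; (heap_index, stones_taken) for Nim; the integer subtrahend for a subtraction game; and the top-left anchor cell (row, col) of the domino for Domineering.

[.OX/XX./.O.] O move#1: (0,0):-1/OOX/XX./.O., (1,2):-1/.OX/XXO/.O., (2,0):+1/.OX/XX./OO.*, (2,2):-1/.OX/XX./.OO
[.OX/XX./OO.] X move#2: (0,0):-1/XOX/XX./OO.*, (1,2):-1/.OX/XXX/OO., (2,2):-1/.OX/XX./OOX
[XOX/XX./OO.] O move#3: (1,2):+1/XOX/XXO/OO.*, (2,2):+1/XOX/XX./OOO
[XOX/XXO/OO.] end (terminal -1, X#4); searched .OX/XX./.O. to 7

PV length from [.OX/XX./.O.]: 3 plies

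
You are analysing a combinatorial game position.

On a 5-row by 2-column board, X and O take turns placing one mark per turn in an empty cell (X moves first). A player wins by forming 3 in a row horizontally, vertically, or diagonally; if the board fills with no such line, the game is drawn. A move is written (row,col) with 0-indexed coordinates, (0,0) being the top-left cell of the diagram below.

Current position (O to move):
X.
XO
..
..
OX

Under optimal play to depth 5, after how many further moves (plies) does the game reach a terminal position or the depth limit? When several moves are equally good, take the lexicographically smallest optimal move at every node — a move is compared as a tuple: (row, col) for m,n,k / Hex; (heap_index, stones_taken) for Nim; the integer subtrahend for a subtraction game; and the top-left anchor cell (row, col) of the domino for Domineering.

PV length from [X./XO/../../OX]: 5 plies

ply 1, O at X./XO/../../OX | (0,1)=-1→XO/XO/../../OX; (2,0)=+1→X./XO/O./../OX*; (2,1)=-1→X./XO/.O/../OX; (3,0)=-1→X./XO/../O./OX; (3,1)=-1→X./XO/../.O/OX
ply 2, X at X./XO/O./../OX | (0,1)=-1→XX/XO/O./../OX*; (2,1)=-1→X./XO/OX/../OX; (3,0)=-1→X./XO/O./X./OX; (3,1)=-1→X./XO/O./.X/OX
ply 3, O at XX/XO/O./../OX | (2,1)=+1→XX/XO/OO/../OX*; (3,0)=+1→XX/XO/O./O./OX; (3,1)=+1→XX/XO/O./.O/OX
ply 4, X at XX/XO/OO/../OX | (3,0)=-1→XX/XO/OO/X./OX*; (3,1)=-1→XX/XO/OO/.X/OX
ply 5, O at XX/XO/OO/X./OX | (3,1)=+1→XX/XO/OO/XO/OX*
ply 6: XX/XO/OO/XO/OX is terminal -1 (X); from X./XO/../../OX depth 5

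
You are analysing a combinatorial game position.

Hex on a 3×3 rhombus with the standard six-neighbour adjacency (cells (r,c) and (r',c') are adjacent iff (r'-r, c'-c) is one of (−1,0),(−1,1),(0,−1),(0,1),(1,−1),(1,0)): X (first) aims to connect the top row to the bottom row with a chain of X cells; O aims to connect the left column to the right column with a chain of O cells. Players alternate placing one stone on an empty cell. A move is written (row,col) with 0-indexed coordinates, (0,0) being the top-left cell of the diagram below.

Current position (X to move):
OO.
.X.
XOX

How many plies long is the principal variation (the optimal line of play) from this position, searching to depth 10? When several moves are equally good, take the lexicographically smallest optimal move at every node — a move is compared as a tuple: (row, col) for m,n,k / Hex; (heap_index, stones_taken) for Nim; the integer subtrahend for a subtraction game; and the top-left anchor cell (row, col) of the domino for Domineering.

ply 1, X at OO./.X./XOX | (0,2)=+1→OOX/.X./XOX*; (1,0)=-1→OO./XX./XOX; (1,2)=-1→OO./.XX/XOX
ply 2: OOX/.X./XOX is terminal -1 (O); from OO./.X./XOX depth 10

PV length from [OO./.X./XOX]: 1 ply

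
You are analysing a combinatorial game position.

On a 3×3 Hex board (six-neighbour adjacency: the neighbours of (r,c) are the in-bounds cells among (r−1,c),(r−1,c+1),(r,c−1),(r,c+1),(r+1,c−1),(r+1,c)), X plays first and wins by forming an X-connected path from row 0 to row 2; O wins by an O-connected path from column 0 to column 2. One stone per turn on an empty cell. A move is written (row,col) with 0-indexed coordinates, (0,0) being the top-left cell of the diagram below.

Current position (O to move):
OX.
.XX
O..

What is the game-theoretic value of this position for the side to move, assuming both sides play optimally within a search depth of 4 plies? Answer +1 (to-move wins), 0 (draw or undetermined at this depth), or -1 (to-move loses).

value(OX./.XX/O.., O) = -1

ply 1, O at OX./.XX/O.. | (0,2)=-1→OXO/.XX/O..*; (1,0)=-1→OX./OXX/O..; (2,1)=-1→OX./.XX/OO.; (2,2)=-1→OX./.XX/O.O
ply 2, X at OXO/.XX/O.. | (1,0)=+1→OXO/XXX/O..*; (2,1)=+1→OXO/.XX/OX.; (2,2)=+1→OXO/.XX/O.X
ply 3, O at OXO/XXX/O.. | (2,1)=-1→OXO/XXX/OO.*; (2,2)=-1→OXO/XXX/O.O
ply 4, X at OXO/XXX/OO. | (2,2)=+1→OXO/XXX/OOX*
ply 5: OXO/XXX/OOX is terminal -1 (O); from OX./.XX/O.. depth 4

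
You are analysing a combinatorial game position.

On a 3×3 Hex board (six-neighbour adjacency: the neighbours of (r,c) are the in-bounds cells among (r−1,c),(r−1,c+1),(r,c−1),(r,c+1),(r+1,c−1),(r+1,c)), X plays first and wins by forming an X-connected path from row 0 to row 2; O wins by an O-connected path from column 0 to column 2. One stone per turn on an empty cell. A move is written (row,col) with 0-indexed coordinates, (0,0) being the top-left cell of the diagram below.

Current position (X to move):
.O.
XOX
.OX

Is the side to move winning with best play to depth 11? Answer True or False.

ply 1, X at .O./XOX/.OX | (0,0)=+1→XO./XOX/.OX*; (0,2)=+1→.OX/XOX/.OX; (2,0)=+1→.O./XOX/XOX
ply 2, O at XO./XOX/.OX | (0,2)=-1→XOO/XOX/.OX*; (2,0)=-1→XO./XOX/OOX
ply 3, X at XOO/XOX/.OX | (2,0)=+1→XOO/XOX/XOX*
ply 4: XOO/XOX/XOX is terminal -1 (O); from .O./XOX/.OX depth 11

X winning at [.O./XOX/.OX]: True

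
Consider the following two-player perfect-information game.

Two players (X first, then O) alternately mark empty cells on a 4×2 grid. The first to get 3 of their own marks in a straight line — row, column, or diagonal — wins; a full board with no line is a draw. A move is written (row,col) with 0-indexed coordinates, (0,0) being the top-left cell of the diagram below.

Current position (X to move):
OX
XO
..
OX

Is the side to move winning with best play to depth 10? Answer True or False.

[OX/XO/../OX] X move#1: (2,0):+0/OX/XO/X./OX*, (2,1):+0/OX/XO/.X/OX
[OX/XO/X./OX] O move#2: (2,1):+0/OX/XO/XO/OX*
[OX/XO/XO/OX] end (terminal +0, X#3); searched OX/XO/../OX to 10

X winning at [OX/XO/../OX]: False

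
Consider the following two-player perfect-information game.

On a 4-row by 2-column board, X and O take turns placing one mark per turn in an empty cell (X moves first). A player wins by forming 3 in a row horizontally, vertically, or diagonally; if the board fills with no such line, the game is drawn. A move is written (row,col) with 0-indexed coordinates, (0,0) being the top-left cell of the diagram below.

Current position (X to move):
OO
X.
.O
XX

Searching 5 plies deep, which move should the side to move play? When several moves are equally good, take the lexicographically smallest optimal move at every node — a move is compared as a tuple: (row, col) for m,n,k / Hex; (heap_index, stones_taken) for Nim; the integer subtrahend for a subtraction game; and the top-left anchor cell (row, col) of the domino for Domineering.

X's best at [OO/X./.O/XX]: (2,0)

ply 1, X at OO/X./.O/XX | (1,1)=+0→OO/XX/.O/XX; (2,0)=+1→OO/X./XO/XX*
ply 2: OO/X./XO/XX is terminal -1 (O); from OO/X./.O/XX depth 5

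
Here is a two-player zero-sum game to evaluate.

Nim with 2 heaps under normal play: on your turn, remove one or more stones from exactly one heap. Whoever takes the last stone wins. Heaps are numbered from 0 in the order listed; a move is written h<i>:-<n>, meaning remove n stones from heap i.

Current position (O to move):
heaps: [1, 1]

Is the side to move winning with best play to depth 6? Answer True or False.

[(1,1)] O move#1: h0:-1:-1/(0,1)*, h1:-1:-1/(1,0)
[(0,1)] X move#2: h1:-1:+1/(0,0)*
[(0,0)] end (terminal -1, O#3); searched (1,1) to 6

O winning at [(1,1)]: False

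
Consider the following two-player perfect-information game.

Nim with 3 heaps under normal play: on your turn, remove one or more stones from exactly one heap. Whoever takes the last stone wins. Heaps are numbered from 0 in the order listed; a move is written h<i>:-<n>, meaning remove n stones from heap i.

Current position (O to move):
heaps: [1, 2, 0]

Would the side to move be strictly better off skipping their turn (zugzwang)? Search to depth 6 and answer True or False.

ply 1, O at (1,2,0) | h0:-1=-1→(0,2,0); h1:-1=+1→(1,1,0)*; h1:-2=-1→(1,0,0)
ply 2, X at (1,1,0) | h0:-1=-1→(0,1,0)*; h1:-1=-1→(1,0,0)
ply 3, O at (0,1,0) | h1:-1=+1→(0,0,0)*
ply 4: (0,0,0) is terminal -1 (X); from (1,2,0) depth 6
if O skipped the turn, X would face:
~ ply 1, X at (1,2,0) | h0:-1=-1→(0,2,0); h1:-1=+1→(1,1,0)*; h1:-2=-1→(1,0,0)
~ ply 2, O at (1,1,0) | h0:-1=-1→(0,1,0)*; h1:-1=-1→(1,0,0)
~ ply 3, X at (0,1,0) | h1:-1=+1→(0,0,0)*
~ ply 4: (0,0,0) is terminal -1 (O); from (1,2,0) depth 6
compare (O): move=+1 vs pass=-1

zugzwang((1,2,0), O) = False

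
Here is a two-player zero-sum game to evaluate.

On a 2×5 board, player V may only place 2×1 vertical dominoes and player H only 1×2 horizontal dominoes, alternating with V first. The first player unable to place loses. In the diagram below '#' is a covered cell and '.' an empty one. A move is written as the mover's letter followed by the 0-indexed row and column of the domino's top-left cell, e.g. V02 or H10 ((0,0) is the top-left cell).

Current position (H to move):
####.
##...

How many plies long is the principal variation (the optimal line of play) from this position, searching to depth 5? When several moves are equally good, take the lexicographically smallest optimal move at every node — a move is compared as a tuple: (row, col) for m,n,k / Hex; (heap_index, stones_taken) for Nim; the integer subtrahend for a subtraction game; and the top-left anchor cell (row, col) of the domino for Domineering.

PV length from [####./##...]: 1 ply

[####./##...] H move#1: H12:-1/####./####., H13:+1/####./##.##*
[####./##.##] end (terminal -1, V#2); searched ####./##... to 5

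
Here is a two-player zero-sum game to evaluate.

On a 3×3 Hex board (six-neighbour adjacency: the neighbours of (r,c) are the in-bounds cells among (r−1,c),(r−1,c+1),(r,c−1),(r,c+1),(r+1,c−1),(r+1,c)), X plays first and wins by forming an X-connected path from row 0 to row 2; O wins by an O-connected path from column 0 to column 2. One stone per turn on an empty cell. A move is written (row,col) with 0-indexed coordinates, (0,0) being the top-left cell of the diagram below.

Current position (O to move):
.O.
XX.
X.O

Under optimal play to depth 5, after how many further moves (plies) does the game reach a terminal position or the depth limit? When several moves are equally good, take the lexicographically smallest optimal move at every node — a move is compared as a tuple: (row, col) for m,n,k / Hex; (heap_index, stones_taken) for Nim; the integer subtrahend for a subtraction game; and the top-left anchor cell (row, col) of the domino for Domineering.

p1 O@[.O./XX./X.O]: (0,0)[OO./XX./X.O]-1* (0,2)[.OO/XX./X.O]-1 (1,2)[.O./XXO/X.O]-1 (2,1)[.O./XX./XOO]-1
p2 X@[OO./XX./X.O]: (0,2)[OOX/XX./X.O]+1* (1,2)[OO./XXX/X.O]-1 (2,1)[OO./XX./XXO]-1
p3 O@[OOX/XX./X.O] terminal -1; root [.O./XX./X.O] d5

PV length from [.O./XX./X.O]: 2 plies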